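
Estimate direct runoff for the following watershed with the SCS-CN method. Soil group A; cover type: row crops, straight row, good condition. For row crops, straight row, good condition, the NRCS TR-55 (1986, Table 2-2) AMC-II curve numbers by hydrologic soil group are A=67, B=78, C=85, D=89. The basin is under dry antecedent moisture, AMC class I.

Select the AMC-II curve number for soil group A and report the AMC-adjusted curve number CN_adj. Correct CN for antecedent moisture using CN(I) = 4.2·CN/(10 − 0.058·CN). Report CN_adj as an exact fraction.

CN_adj = 46900/1019 ≈ 46.026

NRCS table: row crops, straight row, good condition, soil group A → CN(II) = 67
Adjust CN=67 to AMC I: 4.2·67/(10 − 0.058·67) → (1407/5) ÷ (3057/500) = 46900/1019 ≈ 46.026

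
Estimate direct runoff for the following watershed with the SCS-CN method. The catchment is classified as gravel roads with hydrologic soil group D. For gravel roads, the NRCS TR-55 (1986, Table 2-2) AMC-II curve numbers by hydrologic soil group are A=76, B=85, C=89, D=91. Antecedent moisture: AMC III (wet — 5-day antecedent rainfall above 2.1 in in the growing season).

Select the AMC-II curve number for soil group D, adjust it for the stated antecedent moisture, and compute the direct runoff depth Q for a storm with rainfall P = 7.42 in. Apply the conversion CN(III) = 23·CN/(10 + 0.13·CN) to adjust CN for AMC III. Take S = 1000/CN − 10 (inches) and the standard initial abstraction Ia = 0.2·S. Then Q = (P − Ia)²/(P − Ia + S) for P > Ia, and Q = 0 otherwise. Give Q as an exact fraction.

Q = 589060855009/85028438950 in ≈ 6.928 in

NRCS table: gravel roads, soil group D → CN(II) = 91
Wet (AMC III): CN(III) = 23·91/(10 + 0.13·91) = 2093/(2183/100) = 209300/2183 ≈ 95.877
S = 1000/(209300/2183) − 10 = 900/2093 in ≈ 0.430 in
Initial abstraction Ia = S/5 = (900/2093)/5 = 180/2093 ≈ 0.086 in
Excess rainfall: 7.420 − 0.086 = 7.334 in; P > Ia so Q > 0
Runoff Q = (P−Ia)²/(P−Ia+S) = (7.334)²/(7.334+0.430) = 589060855009/85028438950 ≈ 6.928 in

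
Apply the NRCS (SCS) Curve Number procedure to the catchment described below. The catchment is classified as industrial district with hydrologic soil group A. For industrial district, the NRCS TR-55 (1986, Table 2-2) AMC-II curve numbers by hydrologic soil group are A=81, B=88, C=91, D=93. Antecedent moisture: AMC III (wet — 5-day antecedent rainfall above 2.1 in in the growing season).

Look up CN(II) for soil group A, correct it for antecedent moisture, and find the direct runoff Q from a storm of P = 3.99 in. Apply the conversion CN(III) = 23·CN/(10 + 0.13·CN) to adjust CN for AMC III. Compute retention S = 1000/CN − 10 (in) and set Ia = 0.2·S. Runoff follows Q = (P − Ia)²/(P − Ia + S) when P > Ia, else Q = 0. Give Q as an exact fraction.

Q = 26184225451/8779014900 in ≈ 2.983 in

NRCS table: industrial district, soil group A → CN(II) = 81
CN(III) from CN(II)=81: (23·81)/(10 + 0.13·81) = 186300/2053 ≈ 90.745
S = 1000/(186300/2053) − 10 = 1900/1863 in ≈ 1.020 in
Ia = 0.2S: 0.2·1.020 = 0.204 in (exactly 380/1863)
Since P=3.990 > Ia=0.204: effective rainfall P−Ia = 705337/186300 in
Q: (705337/186300)² ÷ (895337/186300) = 26184225451/8779014900 in (≈ 2.983 in)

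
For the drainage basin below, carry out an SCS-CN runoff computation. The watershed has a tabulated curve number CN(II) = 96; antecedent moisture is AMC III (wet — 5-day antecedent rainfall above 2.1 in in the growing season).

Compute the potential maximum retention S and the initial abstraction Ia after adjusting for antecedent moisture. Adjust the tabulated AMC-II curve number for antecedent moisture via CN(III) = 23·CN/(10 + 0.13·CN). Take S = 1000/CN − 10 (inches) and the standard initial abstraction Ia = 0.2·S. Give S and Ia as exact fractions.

CN(III) from CN(II)=96: (23·96)/(10 + 0.13·96) = 27600/281 ≈ 98.221
Max retention: S = 1000/(27600/281) − 10 = 25/138 in (≈ 0.181 in)
Initial abstraction Ia = S/5 = (25/138)/5 = 5/138 ≈ 0.036 in

S = 25/138 in ≈ 0.181 in; Ia = 5/138 in ≈ 0.036 in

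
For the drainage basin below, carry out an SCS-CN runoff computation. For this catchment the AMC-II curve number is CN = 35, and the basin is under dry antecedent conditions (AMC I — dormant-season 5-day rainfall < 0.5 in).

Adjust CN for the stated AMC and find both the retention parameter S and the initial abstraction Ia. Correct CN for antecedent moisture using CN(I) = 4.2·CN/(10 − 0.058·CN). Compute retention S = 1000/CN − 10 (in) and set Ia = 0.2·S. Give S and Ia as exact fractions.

S = 6500/147 in ≈ 44.218 in; Ia = 1300/147 in ≈ 8.844 in

Dry (AMC I): CN(I) = 4.2·35/(10 − 0.058·35) = 147/(797/100) = 14700/797 ≈ 18.444
S = 1000/(14700/797) − 10 = 6500/147 in ≈ 44.218 in
Ia = 0.2S: 0.2·44.218 = 8.844 in (exactly 1300/147)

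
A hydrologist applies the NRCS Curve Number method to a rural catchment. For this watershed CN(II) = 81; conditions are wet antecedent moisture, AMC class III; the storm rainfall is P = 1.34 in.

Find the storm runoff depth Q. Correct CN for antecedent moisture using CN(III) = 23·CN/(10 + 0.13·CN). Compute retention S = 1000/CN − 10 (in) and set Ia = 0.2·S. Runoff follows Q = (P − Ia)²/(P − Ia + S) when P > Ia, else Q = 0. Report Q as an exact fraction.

Adjust CN=81 to AMC III: 23·81/(10 + 0.13·81) → 1863 ÷ (2053/100) = 186300/2053 ≈ 90.745
S = 1000/(186300/2053) − 10 = 1900/1863 in ≈ 1.020 in
Ia = 0.2S: 0.2·1.020 = 0.204 in (exactly 380/1863)
P − Ia = 1.340 − 0.204 = 105821/93150 ≈ 1.136 in (> 0, runoff occurs)
Q = (105821/93150)²/((105821/93150) + 1900/1863) = (11198084041/8676922500)/(200821/93150) = 11198084041/18706476150 in ≈ 0.599 in

Q = 11198084041/18706476150 in ≈ 0.599 in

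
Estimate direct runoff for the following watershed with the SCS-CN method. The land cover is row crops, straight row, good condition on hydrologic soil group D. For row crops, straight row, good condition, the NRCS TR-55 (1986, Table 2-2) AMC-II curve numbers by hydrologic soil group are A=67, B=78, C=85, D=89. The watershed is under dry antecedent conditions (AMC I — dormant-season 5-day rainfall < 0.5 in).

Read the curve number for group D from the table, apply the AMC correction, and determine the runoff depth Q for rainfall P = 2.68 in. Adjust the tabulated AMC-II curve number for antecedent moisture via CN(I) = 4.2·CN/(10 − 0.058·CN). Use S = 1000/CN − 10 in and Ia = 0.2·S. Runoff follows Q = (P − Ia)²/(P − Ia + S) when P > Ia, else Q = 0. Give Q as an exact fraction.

Q = 9549784729/10990794675 in ≈ 0.869 in

NRCS table: row crops, straight row, good condition, soil group D → CN(II) = 89
CN(I) from CN(II)=89: (4.2·89)/(10 − 0.058·89) = 186900/2419 ≈ 77.263
Retention S: 1000/CN − 10 with CN=77.263 → S = 5500/1869 ≈ 2.943 in
Initial abstraction Ia = S/5 = (5500/1869)/5 = 1100/1869 ≈ 0.589 in
P − Ia = 2.680 − 0.589 = 97723/46725 ≈ 2.091 in (> 0, runoff occurs)
Q: (97723/46725)² ÷ (235223/46725) = 9549784729/10990794675 in (≈ 0.869 in)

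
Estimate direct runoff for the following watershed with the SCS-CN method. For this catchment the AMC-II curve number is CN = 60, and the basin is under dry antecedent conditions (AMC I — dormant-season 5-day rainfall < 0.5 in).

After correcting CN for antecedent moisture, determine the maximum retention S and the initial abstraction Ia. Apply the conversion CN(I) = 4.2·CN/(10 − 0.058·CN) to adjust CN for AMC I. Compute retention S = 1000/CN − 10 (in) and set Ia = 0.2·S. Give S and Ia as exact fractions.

Adjust CN=60 to AMC I: 4.2·60/(10 − 0.058·60) → 252 ÷ (163/25) = 6300/163 ≈ 38.650
S = 1000/(6300/163) − 10 = 1000/63 in ≈ 15.873 in
Ia = 0.2S: 0.2·15.873 = 3.175 in (exactly 200/63)

S = 1000/63 in ≈ 15.873 in; Ia = 200/63 in ≈ 3.175 in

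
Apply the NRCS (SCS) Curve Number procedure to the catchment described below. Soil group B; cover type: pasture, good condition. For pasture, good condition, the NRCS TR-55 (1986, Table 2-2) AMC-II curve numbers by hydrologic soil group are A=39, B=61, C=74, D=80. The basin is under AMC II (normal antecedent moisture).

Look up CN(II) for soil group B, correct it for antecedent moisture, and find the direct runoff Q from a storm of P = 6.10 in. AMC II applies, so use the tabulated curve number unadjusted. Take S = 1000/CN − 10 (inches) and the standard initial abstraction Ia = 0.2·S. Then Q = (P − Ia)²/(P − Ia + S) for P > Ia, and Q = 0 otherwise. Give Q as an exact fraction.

Q = 8649481/4173010 in ≈ 2.073 in

NRCS table: pasture, good condition, soil group B → CN(II) = 61
AMC II — tabulated CN = 61 applies directly.
Max retention: S = 1000/61 − 10 = 390/61 in (≈ 6.393 in)
Initial abstraction Ia = S/5 = (390/61)/5 = 78/61 ≈ 1.279 in
Since P=6.100 > Ia=1.279: effective rainfall P−Ia = 2941/610 in
Runoff Q = (P−Ia)²/(P−Ia+S) = (4.821)²/(4.821+6.393) = 8649481/4173010 ≈ 2.073 in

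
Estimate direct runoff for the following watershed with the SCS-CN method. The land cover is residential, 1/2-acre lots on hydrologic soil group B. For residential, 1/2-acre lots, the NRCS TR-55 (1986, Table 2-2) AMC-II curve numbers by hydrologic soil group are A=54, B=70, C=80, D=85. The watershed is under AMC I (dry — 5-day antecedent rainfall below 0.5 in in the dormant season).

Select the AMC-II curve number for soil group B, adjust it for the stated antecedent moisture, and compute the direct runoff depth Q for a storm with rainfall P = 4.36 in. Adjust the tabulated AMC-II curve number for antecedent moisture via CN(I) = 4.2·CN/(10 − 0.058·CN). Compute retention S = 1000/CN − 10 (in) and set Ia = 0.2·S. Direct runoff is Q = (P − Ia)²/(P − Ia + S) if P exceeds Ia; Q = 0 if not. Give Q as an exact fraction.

NRCS table: residential, 1/2-acre lots, soil group B → CN(II) = 70
Dry (AMC I): CN(I) = 4.2·70/(10 − 0.058·70) = 294/(297/50) = 4900/99 ≈ 49.495
Max retention: S = 1000/(4900/99) − 10 = 500/49 in (≈ 10.204 in)
Ia = 0.2·(500/49) = 100/49 in ≈ 2.041 in
P − Ia = 4.360 − 2.041 = 2841/1225 ≈ 2.319 in (> 0, runoff occurs)
Runoff Q = (P−Ia)²/(P−Ia+S) = (2.319)²/(2.319+10.204) = 8071281/18792725 ≈ 0.429 in

Q = 8071281/18792725 in ≈ 0.429 in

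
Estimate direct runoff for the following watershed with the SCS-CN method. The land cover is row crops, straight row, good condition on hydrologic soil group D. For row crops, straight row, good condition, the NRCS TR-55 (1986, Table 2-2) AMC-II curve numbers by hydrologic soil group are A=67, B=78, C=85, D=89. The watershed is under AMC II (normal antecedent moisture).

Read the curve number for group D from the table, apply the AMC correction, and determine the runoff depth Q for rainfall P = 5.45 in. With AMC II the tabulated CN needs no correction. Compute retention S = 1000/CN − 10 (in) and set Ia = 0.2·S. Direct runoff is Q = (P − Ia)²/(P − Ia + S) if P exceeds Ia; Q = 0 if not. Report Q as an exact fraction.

Q = 85766121/20400580 in ≈ 4.204 in

NRCS table: row crops, straight row, good condition, soil group D → CN(II) = 89
CN(II) = 89; AMC II needs no correction.
Retention S: 1000/CN − 10 with CN=89.000 → S = 110/89 ≈ 1.236 in
Ia = 0.2S: 0.2·1.236 = 0.247 in (exactly 22/89)
Since P=5.450 > Ia=0.247: effective rainfall P−Ia = 9261/1780 in
Q = (9261/1780)²/((9261/1780) + 110/89) = (85766121/3168400)/(11461/1780) = 85766121/20400580 in ≈ 4.204 in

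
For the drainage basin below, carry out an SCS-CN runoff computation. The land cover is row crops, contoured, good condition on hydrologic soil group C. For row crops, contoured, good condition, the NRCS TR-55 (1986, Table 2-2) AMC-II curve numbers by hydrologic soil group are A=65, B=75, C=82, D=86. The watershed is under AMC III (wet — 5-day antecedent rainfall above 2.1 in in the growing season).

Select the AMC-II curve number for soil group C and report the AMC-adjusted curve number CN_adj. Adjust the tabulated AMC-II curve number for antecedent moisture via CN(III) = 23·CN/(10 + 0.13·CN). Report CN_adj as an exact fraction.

NRCS table: row crops, contoured, good condition, soil group C → CN(II) = 82
Adjust CN=82 to AMC III: 23·82/(10 + 0.13·82) → 1886 ÷ (1033/50) = 94300/1033 ≈ 91.288

CN_adj = 94300/1033 ≈ 91.288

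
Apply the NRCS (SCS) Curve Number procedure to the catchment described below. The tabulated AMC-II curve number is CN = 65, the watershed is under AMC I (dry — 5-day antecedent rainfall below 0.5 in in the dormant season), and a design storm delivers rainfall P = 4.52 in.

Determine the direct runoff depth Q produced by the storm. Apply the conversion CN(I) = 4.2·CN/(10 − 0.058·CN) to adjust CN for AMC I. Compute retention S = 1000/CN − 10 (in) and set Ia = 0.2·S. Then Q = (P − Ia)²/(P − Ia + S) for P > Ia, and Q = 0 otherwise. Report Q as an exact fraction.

Q = 3636649/14046825 in ≈ 0.259 in

CN(I) from CN(II)=65: (4.2·65)/(10 − 0.058·65) = 3900/89 ≈ 43.820
Max retention: S = 1000/(3900/89) − 10 = 500/39 in (≈ 12.821 in)
Ia = 0.2·(500/39) = 100/39 in ≈ 2.564 in
Excess rainfall: 4.520 − 2.564 = 1.956 in; P > Ia so Q > 0
Q: (1907/975)² ÷ (14407/975) = 3636649/14046825 in (≈ 0.259 in)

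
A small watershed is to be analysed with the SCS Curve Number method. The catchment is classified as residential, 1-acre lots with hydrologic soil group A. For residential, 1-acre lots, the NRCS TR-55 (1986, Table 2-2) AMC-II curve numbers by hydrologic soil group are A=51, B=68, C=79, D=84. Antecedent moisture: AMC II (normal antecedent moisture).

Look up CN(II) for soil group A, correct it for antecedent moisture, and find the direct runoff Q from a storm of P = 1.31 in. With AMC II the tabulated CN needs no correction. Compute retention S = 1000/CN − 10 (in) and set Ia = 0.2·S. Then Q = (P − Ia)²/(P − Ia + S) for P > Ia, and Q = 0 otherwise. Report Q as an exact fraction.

Q = 0 in ≈ 0.000 in

NRCS table: residential, 1-acre lots, soil group A → CN(II) = 51
AMC II — tabulated CN = 51 applies directly.
Max retention: S = 1000/51 − 10 = 490/51 in (≈ 9.608 in)
Ia = 0.2·(490/51) = 98/51 in ≈ 1.922 in
P = 1.310 ≤ Ia = 1.922 in: entire storm abstracted, Q = 0.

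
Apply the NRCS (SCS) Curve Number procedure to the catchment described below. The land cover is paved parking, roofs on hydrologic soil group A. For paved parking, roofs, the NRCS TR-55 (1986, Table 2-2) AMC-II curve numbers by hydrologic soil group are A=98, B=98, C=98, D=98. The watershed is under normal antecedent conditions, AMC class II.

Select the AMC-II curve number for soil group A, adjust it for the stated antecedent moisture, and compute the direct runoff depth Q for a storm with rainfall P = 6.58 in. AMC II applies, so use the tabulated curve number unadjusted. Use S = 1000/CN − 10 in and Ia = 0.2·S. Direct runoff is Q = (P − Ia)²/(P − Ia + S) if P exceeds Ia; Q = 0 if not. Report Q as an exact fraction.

Q = 256672441/40476450 in ≈ 6.341 in

NRCS table: paved parking, roofs, soil group A → CN(II) = 98
Average conditions: CN = 98 (no AMC adjustment).
Retention S: 1000/CN − 10 with CN=98.000 → S = 10/49 ≈ 0.204 in
Ia = 0.2·(10/49) = 2/49 in ≈ 0.041 in
P − Ia = 6.580 − 0.041 = 16021/2450 ≈ 6.539 in (> 0, runoff occurs)
Q = (16021/2450)²/((16021/2450) + 10/49) = (256672441/6002500)/(16521/2450) = 256672441/40476450 in ≈ 6.341 in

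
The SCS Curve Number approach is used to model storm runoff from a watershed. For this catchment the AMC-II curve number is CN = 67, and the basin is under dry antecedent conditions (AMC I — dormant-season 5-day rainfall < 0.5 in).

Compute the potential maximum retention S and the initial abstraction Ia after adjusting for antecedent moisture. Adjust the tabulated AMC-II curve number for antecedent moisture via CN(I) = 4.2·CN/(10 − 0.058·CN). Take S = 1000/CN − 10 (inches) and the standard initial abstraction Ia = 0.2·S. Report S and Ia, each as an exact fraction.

S = 5500/469 in ≈ 11.727 in; Ia = 1100/469 in ≈ 2.345 in

Dry (AMC I): CN(I) = 4.2·67/(10 − 0.058·67) = (1407/5)/(3057/500) = 46900/1019 ≈ 46.026
Retention S: 1000/CN − 10 with CN=46.026 → S = 5500/469 ≈ 11.727 in
Ia = 0.2·(5500/469) = 1100/469 in ≈ 2.345 in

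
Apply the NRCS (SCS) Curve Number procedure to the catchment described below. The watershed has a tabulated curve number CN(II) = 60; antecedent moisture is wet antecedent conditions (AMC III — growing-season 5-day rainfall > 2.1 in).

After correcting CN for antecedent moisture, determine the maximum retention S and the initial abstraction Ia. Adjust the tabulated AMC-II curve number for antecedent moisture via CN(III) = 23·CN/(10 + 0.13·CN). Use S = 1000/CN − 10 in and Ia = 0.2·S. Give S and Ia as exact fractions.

CN(III) from CN(II)=60: (23·60)/(10 + 0.13·60) = 6900/89 ≈ 77.528
Max retention: S = 1000/(6900/89) − 10 = 200/69 in (≈ 2.899 in)
Ia = 0.2·(200/69) = 40/69 in ≈ 0.580 in

S = 200/69 in ≈ 2.899 in; Ia = 40/69 in ≈ 0.580 in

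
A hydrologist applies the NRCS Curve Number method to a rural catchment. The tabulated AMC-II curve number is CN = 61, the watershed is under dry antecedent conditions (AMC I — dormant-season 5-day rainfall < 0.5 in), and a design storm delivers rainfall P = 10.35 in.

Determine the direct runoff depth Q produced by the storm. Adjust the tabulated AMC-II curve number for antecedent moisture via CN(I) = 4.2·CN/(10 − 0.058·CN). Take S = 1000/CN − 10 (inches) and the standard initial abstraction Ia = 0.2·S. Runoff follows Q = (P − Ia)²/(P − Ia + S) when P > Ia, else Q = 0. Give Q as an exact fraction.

Q = 3892387321/1643002060 in ≈ 2.369 in

CN(I) from CN(II)=61: (4.2·61)/(10 − 0.058·61) = 42700/1077 ≈ 39.647
Max retention: S = 1000/(42700/1077) − 10 = 6500/427 in (≈ 15.222 in)
Ia = 0.2S: 0.2·15.222 = 3.044 in (exactly 1300/427)
P − Ia = 10.350 − 3.044 = 62389/8540 ≈ 7.306 in (> 0, runoff occurs)
Q = (62389/8540)²/((62389/8540) + 6500/427) = (3892387321/72931600)/(192389/8540) = 3892387321/1643002060 in ≈ 2.369 in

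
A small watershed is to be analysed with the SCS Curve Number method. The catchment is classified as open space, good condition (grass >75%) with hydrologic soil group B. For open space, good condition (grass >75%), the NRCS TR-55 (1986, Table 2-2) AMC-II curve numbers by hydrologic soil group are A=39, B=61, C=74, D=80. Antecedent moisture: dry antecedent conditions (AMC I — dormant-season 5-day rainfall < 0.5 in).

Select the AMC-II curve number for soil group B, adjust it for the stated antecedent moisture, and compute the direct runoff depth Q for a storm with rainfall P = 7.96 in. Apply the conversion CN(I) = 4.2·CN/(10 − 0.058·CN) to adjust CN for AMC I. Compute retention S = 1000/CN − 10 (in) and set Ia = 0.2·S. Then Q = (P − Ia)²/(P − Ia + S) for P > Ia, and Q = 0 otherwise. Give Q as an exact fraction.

NRCS table: open space, good condition (grass >75%), soil group B → CN(II) = 61
CN(I) from CN(II)=61: (4.2·61)/(10 − 0.058·61) = 42700/1077 ≈ 39.647
Retention S: 1000/CN − 10 with CN=39.647 → S = 6500/427 ≈ 15.222 in
Initial abstraction Ia = S/5 = (6500/427)/5 = 1300/427 ≈ 3.044 in
Since P=7.960 > Ia=3.044: effective rainfall P−Ia = 52473/10675 in
Q = (52473/10675)²/((52473/10675) + 6500/427) = (2753415729/113955625)/(214973/10675) = 2753415729/2294836775 in ≈ 1.200 in

Q = 2753415729/2294836775 in ≈ 1.200 in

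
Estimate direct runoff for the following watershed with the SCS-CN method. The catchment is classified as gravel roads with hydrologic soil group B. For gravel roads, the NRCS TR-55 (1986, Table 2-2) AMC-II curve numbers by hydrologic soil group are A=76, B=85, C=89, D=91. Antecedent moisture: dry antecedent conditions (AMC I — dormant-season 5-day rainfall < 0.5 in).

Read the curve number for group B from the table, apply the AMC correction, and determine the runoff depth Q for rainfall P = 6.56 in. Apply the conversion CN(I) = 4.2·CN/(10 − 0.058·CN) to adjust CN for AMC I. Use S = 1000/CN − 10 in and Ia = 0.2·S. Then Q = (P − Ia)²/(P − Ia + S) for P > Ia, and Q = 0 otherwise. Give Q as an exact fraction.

NRCS table: gravel roads, soil group B → CN(II) = 85
CN(I) from CN(II)=85: (4.2·85)/(10 − 0.058·85) = 11900/169 ≈ 70.414
Max retention: S = 1000/(11900/169) − 10 = 500/119 in (≈ 4.202 in)
Ia = 0.2·(500/119) = 100/119 in ≈ 0.840 in
P − Ia = 6.560 − 0.840 = 17016/2975 ≈ 5.720 in (> 0, runoff occurs)
Q = (17016/2975)²/((17016/2975) + 500/119) = (289544256/8850625)/(29516/2975) = 72386064/21952525 in ≈ 3.297 in

Q = 72386064/21952525 in ≈ 3.297 in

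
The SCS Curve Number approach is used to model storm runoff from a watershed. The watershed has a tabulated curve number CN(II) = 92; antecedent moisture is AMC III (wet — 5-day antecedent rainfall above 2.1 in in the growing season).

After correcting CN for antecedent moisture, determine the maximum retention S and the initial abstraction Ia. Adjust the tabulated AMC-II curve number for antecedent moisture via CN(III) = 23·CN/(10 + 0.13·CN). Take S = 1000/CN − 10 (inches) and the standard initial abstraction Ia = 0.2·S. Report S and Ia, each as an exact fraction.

Wet (AMC III): CN(III) = 23·92/(10 + 0.13·92) = 2116/(549/25) = 52900/549 ≈ 96.357
S = 1000/(52900/549) − 10 = 200/529 in ≈ 0.378 in
Ia = 0.2S: 0.2·0.378 = 0.076 in (exactly 40/529)

S = 200/529 in ≈ 0.378 in; Ia = 40/529 in ≈ 0.076 in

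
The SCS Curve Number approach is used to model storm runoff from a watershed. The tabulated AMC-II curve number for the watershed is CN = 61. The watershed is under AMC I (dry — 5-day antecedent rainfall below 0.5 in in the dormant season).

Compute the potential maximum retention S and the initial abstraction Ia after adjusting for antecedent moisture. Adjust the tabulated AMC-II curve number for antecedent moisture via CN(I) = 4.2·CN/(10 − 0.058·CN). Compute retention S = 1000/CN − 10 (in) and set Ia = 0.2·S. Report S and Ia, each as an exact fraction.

CN(I) from CN(II)=61: (4.2·61)/(10 − 0.058·61) = 42700/1077 ≈ 39.647
S = 1000/(42700/1077) − 10 = 6500/427 in ≈ 15.222 in
Initial abstraction Ia = S/5 = (6500/427)/5 = 1300/427 ≈ 3.044 in

S = 6500/427 in ≈ 15.222 in; Ia = 1300/427 in ≈ 3.044 in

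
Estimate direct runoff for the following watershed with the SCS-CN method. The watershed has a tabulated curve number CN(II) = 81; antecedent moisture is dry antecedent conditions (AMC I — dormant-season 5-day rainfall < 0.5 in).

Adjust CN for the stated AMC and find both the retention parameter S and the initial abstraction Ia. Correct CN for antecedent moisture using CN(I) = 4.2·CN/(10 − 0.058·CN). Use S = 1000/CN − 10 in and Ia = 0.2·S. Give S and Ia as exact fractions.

S = 9500/1701 in ≈ 5.585 in; Ia = 1900/1701 in ≈ 1.117 in

Adjust CN=81 to AMC I: 4.2·81/(10 − 0.058·81) → (1701/5) ÷ (2651/500) = 170100/2651 ≈ 64.164
Retention S: 1000/CN − 10 with CN=64.164 → S = 9500/1701 ≈ 5.585 in
Ia = 0.2S: 0.2·5.585 = 1.117 in (exactly 1900/1701)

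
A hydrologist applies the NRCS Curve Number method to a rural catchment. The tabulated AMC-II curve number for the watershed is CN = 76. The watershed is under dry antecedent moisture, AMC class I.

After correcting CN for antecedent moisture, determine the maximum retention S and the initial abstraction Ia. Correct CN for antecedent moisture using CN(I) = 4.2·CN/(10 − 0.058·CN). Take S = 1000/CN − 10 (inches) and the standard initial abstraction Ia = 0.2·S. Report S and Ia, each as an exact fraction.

CN(I) from CN(II)=76: (4.2·76)/(10 − 0.058·76) = 13300/233 ≈ 57.082
Retention S: 1000/CN − 10 with CN=57.082 → S = 1000/133 ≈ 7.519 in
Initial abstraction Ia = S/5 = (1000/133)/5 = 200/133 ≈ 1.504 in

S = 1000/133 in ≈ 7.519 in; Ia = 200/133 in ≈ 1.504 in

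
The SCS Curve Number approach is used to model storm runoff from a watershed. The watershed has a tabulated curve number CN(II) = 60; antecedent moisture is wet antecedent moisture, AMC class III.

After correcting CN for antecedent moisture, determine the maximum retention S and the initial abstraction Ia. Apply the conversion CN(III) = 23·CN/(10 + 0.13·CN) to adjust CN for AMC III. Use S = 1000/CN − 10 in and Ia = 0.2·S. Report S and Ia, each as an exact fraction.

S = 200/69 in ≈ 2.899 in; Ia = 40/69 in ≈ 0.580 in

CN(III) from CN(II)=60: (23·60)/(10 + 0.13·60) = 6900/89 ≈ 77.528
S = 1000/(6900/89) − 10 = 200/69 in ≈ 2.899 in
Ia = 0.2·(200/69) = 40/69 in ≈ 0.580 in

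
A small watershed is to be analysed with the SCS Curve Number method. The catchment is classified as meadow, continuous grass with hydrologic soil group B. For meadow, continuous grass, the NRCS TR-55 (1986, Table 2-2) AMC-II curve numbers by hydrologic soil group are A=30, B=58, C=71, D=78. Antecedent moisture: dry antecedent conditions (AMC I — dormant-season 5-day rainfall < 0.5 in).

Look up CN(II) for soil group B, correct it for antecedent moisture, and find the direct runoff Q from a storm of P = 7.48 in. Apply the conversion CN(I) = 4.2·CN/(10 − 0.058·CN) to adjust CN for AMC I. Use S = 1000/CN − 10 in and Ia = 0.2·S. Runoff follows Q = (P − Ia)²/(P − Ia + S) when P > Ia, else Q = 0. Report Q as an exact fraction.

Q = 8543929/11181675 in ≈ 0.764 in

NRCS table: meadow, continuous grass, soil group B → CN(II) = 58
CN(I) from CN(II)=58: (4.2·58)/(10 − 0.058·58) = 2900/79 ≈ 36.709
Retention S: 1000/CN − 10 with CN=36.709 → S = 500/29 ≈ 17.241 in
Ia = 0.2·(500/29) = 100/29 in ≈ 3.448 in
Since P=7.480 > Ia=3.448: effective rainfall P−Ia = 2923/725 in
Runoff Q = (P−Ia)²/(P−Ia+S) = (4.032)²/(4.032+17.241) = 8543929/11181675 ≈ 0.764 in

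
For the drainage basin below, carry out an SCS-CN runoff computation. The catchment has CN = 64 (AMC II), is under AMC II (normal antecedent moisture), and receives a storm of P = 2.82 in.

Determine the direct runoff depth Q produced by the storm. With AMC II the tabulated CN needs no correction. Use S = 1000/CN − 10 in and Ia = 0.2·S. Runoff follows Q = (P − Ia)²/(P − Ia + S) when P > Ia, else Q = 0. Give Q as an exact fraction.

CN(II) = 64; AMC II needs no correction.
Retention S: 1000/CN − 10 with CN=64.000 → S = 45/8 ≈ 5.625 in
Ia = 0.2S: 0.2·5.625 = 1.125 in (exactly 9/8)
P − Ia = 2.820 − 1.125 = 339/200 ≈ 1.695 in (> 0, runoff occurs)
Runoff Q = (P−Ia)²/(P−Ia+S) = (1.695)²/(1.695+5.625) = 38307/97600 ≈ 0.392 in

Q = 38307/97600 in ≈ 0.392 in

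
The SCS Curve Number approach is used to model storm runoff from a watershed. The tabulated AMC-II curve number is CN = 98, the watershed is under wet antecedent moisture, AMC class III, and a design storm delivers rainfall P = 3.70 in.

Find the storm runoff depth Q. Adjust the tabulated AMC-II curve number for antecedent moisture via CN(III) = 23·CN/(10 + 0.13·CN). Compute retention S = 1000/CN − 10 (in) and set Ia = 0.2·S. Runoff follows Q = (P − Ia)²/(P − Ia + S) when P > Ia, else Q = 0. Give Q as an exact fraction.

Wet (AMC III): CN(III) = 23·98/(10 + 0.13·98) = 2254/(1137/50) = 112700/1137 ≈ 99.120
Retention S: 1000/CN − 10 with CN=99.120 → S = 100/1127 ≈ 0.089 in
Ia = 0.2S: 0.2·0.089 = 0.018 in (exactly 20/1127)
P − Ia = 3.700 − 0.018 = 41499/11270 ≈ 3.682 in (> 0, runoff occurs)
Runoff Q = (P−Ia)²/(P−Ia+S) = (3.682)²/(3.682+0.089) = 1722167001/478963730 ≈ 3.596 in

Q = 1722167001/478963730 in ≈ 3.596 in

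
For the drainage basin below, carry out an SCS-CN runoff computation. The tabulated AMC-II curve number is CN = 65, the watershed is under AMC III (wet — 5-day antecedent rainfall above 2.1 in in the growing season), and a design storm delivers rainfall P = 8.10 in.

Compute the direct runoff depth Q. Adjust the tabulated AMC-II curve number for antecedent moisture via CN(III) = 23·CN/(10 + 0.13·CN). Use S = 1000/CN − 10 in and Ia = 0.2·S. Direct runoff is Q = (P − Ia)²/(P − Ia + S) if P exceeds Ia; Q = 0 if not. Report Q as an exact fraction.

Wet (AMC III): CN(III) = 23·65/(10 + 0.13·65) = 1495/(369/20) = 29900/369 ≈ 81.030
S = 1000/(29900/369) − 10 = 700/299 in ≈ 2.341 in
Ia = 0.2S: 0.2·2.341 = 0.468 in (exactly 140/299)
Excess rainfall: 8.100 − 0.468 = 7.632 in; P > Ia so Q > 0
Q: (22819/2990)² ÷ (29819/2990) = 520706761/89158810 in (≈ 5.840 in)

Q = 520706761/89158810 in ≈ 5.840 in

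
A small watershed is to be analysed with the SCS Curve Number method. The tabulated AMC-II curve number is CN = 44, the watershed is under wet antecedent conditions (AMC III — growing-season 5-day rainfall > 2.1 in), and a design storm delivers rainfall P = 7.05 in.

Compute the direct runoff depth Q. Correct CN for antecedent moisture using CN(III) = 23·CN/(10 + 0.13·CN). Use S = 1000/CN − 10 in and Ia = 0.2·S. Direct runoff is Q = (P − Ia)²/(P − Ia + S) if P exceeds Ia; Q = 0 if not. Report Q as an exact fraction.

Adjust CN=44 to AMC III: 23·44/(10 + 0.13·44) → 1012 ÷ (393/25) = 25300/393 ≈ 64.377
S = 1000/(25300/393) − 10 = 1400/253 in ≈ 5.534 in
Ia = 0.2S: 0.2·5.534 = 1.107 in (exactly 280/253)
Since P=7.050 > Ia=1.107: effective rainfall P−Ia = 30073/5060 in
Q: (30073/5060)² ÷ (58073/5060) = 904385329/293849380 in (≈ 3.078 in)

Q = 904385329/293849380 in ≈ 3.078 in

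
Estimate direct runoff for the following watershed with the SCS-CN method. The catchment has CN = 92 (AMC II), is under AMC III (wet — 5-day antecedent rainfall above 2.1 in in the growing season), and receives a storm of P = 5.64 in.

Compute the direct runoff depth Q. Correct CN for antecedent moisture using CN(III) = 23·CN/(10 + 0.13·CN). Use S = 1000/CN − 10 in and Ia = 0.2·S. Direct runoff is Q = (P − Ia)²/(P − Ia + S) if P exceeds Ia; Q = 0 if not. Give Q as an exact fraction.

Q = 5415340921/1039339525 in ≈ 5.210 in

Adjust CN=92 to AMC III: 23·92/(10 + 0.13·92) → 2116 ÷ (549/25) = 52900/549 ≈ 96.357
Max retention: S = 1000/(52900/549) − 10 = 200/529 in (≈ 0.378 in)
Ia = 0.2S: 0.2·0.378 = 0.076 in (exactly 40/529)
Excess rainfall: 5.640 − 0.076 = 5.564 in; P > Ia so Q > 0
Q: (73589/13225)² ÷ (78589/13225) = 5415340921/1039339525 in (≈ 5.210 in)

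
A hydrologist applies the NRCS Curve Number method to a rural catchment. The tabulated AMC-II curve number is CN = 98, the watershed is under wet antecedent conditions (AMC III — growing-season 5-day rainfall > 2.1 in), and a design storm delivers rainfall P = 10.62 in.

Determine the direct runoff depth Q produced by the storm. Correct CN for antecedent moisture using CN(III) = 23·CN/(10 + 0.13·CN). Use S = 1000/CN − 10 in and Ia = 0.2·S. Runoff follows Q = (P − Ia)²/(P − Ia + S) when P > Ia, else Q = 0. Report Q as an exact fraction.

Q = 356930968969/33947324950 in ≈ 10.514 in

Wet (AMC III): CN(III) = 23·98/(10 + 0.13·98) = 2254/(1137/50) = 112700/1137 ≈ 99.120
S = 1000/(112700/1137) − 10 = 100/1127 in ≈ 0.089 in
Ia = 0.2·(100/1127) = 20/1127 in ≈ 0.018 in
Since P=10.620 > Ia=0.018: effective rainfall P−Ia = 597437/56350 in
Q = (597437/56350)²/((597437/56350) + 100/1127) = (356930968969/3175322500)/(602437/56350) = 356930968969/33947324950 in ≈ 10.514 in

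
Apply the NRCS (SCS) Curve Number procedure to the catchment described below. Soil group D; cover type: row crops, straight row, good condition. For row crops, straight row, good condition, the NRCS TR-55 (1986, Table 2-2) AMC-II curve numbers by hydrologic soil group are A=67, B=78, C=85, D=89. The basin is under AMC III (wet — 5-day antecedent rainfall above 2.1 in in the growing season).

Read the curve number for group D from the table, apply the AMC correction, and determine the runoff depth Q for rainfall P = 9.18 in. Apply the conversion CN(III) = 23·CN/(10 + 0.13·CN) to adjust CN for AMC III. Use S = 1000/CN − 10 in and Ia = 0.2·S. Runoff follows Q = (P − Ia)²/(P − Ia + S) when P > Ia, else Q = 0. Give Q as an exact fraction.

Q = 862247816329/100668696550 in ≈ 8.565 in

NRCS table: row crops, straight row, good condition, soil group D → CN(II) = 89
Adjust CN=89 to AMC III: 23·89/(10 + 0.13·89) → 2047 ÷ (2157/100) = 204700/2157 ≈ 94.900
Retention S: 1000/CN − 10 with CN=94.900 → S = 1100/2047 ≈ 0.537 in
Ia = 0.2S: 0.2·0.537 = 0.107 in (exactly 220/2047)
Excess rainfall: 9.180 − 0.107 = 9.073 in; P > Ia so Q > 0
Q: (928573/102350)² ÷ (983573/102350) = 862247816329/100668696550 in (≈ 8.565 in)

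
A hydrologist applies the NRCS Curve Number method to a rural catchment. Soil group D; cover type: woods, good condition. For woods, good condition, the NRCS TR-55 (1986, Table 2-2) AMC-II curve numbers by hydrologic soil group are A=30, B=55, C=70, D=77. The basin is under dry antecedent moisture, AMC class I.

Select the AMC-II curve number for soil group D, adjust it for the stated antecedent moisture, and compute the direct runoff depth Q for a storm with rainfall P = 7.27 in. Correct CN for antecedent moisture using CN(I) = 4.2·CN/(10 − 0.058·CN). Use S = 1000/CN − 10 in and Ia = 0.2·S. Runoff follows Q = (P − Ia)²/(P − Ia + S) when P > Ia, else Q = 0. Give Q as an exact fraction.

Q = 894081822481/338851890300 in ≈ 2.639 in

NRCS table: woods, good condition, soil group D → CN(II) = 77
Dry (AMC I): CN(I) = 4.2·77/(10 − 0.058·77) = (1617/5)/(2767/500) = 161700/2767 ≈ 58.439
S = 1000/(161700/2767) − 10 = 11500/1617 in ≈ 7.112 in
Ia = 0.2·(11500/1617) = 2300/1617 in ≈ 1.422 in
Excess rainfall: 7.270 − 1.422 = 5.848 in; P > Ia so Q > 0
Q = (945559/161700)²/((945559/161700) + 11500/1617) = (894081822481/26146890000)/(2095559/161700) = 894081822481/338851890300 in ≈ 2.639 in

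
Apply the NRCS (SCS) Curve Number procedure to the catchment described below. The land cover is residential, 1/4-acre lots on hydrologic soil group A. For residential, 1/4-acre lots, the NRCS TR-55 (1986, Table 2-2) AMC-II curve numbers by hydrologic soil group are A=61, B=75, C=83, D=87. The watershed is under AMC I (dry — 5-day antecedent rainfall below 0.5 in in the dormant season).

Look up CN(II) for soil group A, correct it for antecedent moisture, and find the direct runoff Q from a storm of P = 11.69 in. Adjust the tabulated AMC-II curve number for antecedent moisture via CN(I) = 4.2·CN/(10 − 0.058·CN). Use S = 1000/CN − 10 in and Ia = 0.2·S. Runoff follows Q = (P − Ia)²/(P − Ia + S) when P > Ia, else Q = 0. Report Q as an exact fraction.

Q = 136281320569/43518260100 in ≈ 3.132 in

NRCS table: residential, 1/4-acre lots, soil group A → CN(II) = 61
Dry (AMC I): CN(I) = 4.2·61/(10 − 0.058·61) = (1281/5)/(3231/500) = 42700/1077 ≈ 39.647
Retention S: 1000/CN − 10 with CN=39.647 → S = 6500/427 ≈ 15.222 in
Ia = 0.2S: 0.2·15.222 = 3.044 in (exactly 1300/427)
Since P=11.690 > Ia=3.044: effective rainfall P−Ia = 369163/42700 in
Q: (369163/42700)² ÷ (1019163/42700) = 136281320569/43518260100 in (≈ 3.132 in)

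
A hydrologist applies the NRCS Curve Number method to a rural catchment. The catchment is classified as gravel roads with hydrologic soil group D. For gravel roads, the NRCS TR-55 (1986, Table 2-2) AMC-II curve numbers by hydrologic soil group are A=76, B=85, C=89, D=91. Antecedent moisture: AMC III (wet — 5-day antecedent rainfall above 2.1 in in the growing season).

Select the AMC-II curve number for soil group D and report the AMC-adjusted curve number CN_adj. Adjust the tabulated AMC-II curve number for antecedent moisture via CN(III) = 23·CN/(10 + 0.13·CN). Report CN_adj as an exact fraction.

NRCS table: gravel roads, soil group D → CN(II) = 91
Wet (AMC III): CN(III) = 23·91/(10 + 0.13·91) = 2093/(2183/100) = 209300/2183 ≈ 95.877

CN_adj = 209300/2183 ≈ 95.877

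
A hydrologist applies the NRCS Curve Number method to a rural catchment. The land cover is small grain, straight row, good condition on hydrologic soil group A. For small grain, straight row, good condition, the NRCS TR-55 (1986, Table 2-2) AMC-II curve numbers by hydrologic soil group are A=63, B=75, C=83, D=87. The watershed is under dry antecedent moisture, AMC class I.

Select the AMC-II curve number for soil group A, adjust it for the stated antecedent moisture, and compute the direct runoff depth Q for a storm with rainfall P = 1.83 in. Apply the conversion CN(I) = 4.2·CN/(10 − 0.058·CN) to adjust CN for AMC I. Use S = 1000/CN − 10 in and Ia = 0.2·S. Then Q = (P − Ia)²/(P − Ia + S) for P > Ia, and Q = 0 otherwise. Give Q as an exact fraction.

NRCS table: small grain, straight row, good condition, soil group A → CN(II) = 63
Adjust CN=63 to AMC I: 4.2·63/(10 − 0.058·63) → (1323/5) ÷ (3173/500) = 132300/3173 ≈ 41.696
Retention S: 1000/CN − 10 with CN=41.696 → S = 18500/1323 ≈ 13.983 in
Ia = 0.2·(18500/1323) = 3700/1323 in ≈ 2.797 in
P = 1.830 ≤ Ia = 2.797 in: entire storm abstracted, Q = 0.

Q = 0 in ≈ 0.000 in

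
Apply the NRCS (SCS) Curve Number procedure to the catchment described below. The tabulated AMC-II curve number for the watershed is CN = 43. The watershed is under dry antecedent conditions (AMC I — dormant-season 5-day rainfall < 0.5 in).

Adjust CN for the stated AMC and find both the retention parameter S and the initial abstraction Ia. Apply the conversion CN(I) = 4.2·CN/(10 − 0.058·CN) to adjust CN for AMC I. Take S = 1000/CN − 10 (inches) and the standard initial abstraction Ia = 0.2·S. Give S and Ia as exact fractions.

Dry (AMC I): CN(I) = 4.2·43/(10 − 0.058·43) = (903/5)/(3753/500) = 30100/1251 ≈ 24.061
S = 1000/(30100/1251) − 10 = 9500/301 in ≈ 31.561 in
Ia = 0.2S: 0.2·31.561 = 6.312 in (exactly 1900/301)

S = 9500/301 in ≈ 31.561 in; Ia = 1900/301 in ≈ 6.312 in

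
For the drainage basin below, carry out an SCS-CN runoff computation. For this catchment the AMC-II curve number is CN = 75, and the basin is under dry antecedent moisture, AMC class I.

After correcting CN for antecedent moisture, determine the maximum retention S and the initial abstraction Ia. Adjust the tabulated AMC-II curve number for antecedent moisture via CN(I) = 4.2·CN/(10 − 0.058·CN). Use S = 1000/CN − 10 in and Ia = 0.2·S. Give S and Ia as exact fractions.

Dry (AMC I): CN(I) = 4.2·75/(10 − 0.058·75) = 315/(113/20) = 6300/113 ≈ 55.752
Max retention: S = 1000/(6300/113) − 10 = 500/63 in (≈ 7.937 in)
Ia = 0.2S: 0.2·7.937 = 1.587 in (exactly 100/63)

S = 500/63 in ≈ 7.937 in; Ia = 100/63 in ≈ 1.587 in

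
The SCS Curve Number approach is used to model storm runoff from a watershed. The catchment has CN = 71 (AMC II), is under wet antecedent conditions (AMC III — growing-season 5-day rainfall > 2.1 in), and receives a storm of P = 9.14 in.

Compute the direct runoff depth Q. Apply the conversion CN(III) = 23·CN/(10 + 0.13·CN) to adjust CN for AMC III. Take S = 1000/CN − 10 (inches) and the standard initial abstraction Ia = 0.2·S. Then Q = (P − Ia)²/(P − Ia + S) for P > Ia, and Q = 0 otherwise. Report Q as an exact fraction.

CN(III) from CN(II)=71: (23·71)/(10 + 0.13·71) = 163300/1923 ≈ 84.919
S = 1000/(163300/1923) − 10 = 2900/1633 in ≈ 1.776 in
Ia = 0.2S: 0.2·1.776 = 0.355 in (exactly 580/1633)
Since P=9.140 > Ia=0.355: effective rainfall P−Ia = 717281/81650 in
Q = (717281/81650)²/((717281/81650) + 2900/1633) = (514492032961/6666722500)/(862281/81650) = 514492032961/70405243650 in ≈ 7.308 in

Q = 514492032961/70405243650 in ≈ 7.308 in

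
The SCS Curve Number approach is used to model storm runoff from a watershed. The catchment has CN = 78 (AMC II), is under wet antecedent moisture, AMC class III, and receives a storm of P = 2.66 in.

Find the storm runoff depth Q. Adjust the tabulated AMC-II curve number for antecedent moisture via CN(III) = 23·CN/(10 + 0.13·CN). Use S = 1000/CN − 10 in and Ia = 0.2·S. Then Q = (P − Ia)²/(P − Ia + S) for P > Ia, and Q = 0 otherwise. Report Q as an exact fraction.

Adjust CN=78 to AMC III: 23·78/(10 + 0.13·78) → 1794 ÷ (1007/50) = 89700/1007 ≈ 89.076
S = 1000/(89700/1007) − 10 = 1100/897 in ≈ 1.226 in
Ia = 0.2S: 0.2·1.226 = 0.245 in (exactly 220/897)
Since P=2.660 > Ia=0.245: effective rainfall P−Ia = 108301/44850 in
Q: (108301/44850)² ÷ (163301/44850) = 11729106601/7324049850 in (≈ 1.601 in)

Q = 11729106601/7324049850 in ≈ 1.601 in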